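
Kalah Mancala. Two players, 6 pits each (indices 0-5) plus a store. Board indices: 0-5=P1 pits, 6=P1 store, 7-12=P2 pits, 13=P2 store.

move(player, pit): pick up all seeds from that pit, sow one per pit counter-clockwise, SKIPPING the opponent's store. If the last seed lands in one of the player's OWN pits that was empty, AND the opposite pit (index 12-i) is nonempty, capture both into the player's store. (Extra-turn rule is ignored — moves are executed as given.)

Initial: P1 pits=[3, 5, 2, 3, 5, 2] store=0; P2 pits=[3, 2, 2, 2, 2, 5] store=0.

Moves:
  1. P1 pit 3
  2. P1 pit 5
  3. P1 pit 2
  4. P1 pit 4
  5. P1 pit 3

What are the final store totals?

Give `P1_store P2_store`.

Move 1: P1 pit3 -> P1=[3,5,2,0,6,3](1) P2=[3,2,2,2,2,5](0)
Move 2: P1 pit5 -> P1=[3,5,2,0,6,0](2) P2=[4,3,2,2,2,5](0)
Move 3: P1 pit2 -> P1=[3,5,0,1,7,0](2) P2=[4,3,2,2,2,5](0)
Move 4: P1 pit4 -> P1=[3,5,0,1,0,1](3) P2=[5,4,3,3,3,5](0)
Move 5: P1 pit3 -> P1=[3,5,0,0,0,1](8) P2=[5,0,3,3,3,5](0)

Answer: 8 0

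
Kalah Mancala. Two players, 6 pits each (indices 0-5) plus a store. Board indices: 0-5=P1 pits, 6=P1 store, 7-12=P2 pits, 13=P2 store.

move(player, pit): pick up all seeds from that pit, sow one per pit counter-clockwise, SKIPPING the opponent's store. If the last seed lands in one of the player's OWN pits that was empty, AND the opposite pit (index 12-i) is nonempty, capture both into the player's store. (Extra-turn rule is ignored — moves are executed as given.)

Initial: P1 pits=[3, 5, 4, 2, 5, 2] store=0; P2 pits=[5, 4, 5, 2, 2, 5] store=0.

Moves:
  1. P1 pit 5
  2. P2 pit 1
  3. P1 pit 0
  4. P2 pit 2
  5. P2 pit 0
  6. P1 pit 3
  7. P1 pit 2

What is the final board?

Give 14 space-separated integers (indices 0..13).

Move 1: P1 pit5 -> P1=[3,5,4,2,5,0](1) P2=[6,4,5,2,2,5](0)
Move 2: P2 pit1 -> P1=[3,5,4,2,5,0](1) P2=[6,0,6,3,3,6](0)
Move 3: P1 pit0 -> P1=[0,6,5,3,5,0](1) P2=[6,0,6,3,3,6](0)
Move 4: P2 pit2 -> P1=[1,7,5,3,5,0](1) P2=[6,0,0,4,4,7](1)
Move 5: P2 pit0 -> P1=[1,7,5,3,5,0](1) P2=[0,1,1,5,5,8](2)
Move 6: P1 pit3 -> P1=[1,7,5,0,6,1](2) P2=[0,1,1,5,5,8](2)
Move 7: P1 pit2 -> P1=[1,7,0,1,7,2](3) P2=[1,1,1,5,5,8](2)

Answer: 1 7 0 1 7 2 3 1 1 1 5 5 8 2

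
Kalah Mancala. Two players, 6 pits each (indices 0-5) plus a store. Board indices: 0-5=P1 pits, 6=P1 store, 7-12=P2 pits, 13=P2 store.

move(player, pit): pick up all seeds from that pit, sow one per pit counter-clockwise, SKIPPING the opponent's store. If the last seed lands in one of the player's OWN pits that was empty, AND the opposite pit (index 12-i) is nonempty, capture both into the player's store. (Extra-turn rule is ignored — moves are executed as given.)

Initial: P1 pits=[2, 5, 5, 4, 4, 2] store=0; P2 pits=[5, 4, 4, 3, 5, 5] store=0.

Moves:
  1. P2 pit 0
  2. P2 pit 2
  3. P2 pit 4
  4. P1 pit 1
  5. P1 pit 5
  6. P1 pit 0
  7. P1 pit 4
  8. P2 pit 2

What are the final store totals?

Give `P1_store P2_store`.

Move 1: P2 pit0 -> P1=[2,5,5,4,4,2](0) P2=[0,5,5,4,6,6](0)
Move 2: P2 pit2 -> P1=[3,5,5,4,4,2](0) P2=[0,5,0,5,7,7](1)
Move 3: P2 pit4 -> P1=[4,6,6,5,5,2](0) P2=[0,5,0,5,0,8](2)
Move 4: P1 pit1 -> P1=[4,0,7,6,6,3](1) P2=[1,5,0,5,0,8](2)
Move 5: P1 pit5 -> P1=[4,0,7,6,6,0](2) P2=[2,6,0,5,0,8](2)
Move 6: P1 pit0 -> P1=[0,1,8,7,7,0](2) P2=[2,6,0,5,0,8](2)
Move 7: P1 pit4 -> P1=[0,1,8,7,0,1](3) P2=[3,7,1,6,1,8](2)
Move 8: P2 pit2 -> P1=[0,1,8,7,0,1](3) P2=[3,7,0,7,1,8](2)

Answer: 3 2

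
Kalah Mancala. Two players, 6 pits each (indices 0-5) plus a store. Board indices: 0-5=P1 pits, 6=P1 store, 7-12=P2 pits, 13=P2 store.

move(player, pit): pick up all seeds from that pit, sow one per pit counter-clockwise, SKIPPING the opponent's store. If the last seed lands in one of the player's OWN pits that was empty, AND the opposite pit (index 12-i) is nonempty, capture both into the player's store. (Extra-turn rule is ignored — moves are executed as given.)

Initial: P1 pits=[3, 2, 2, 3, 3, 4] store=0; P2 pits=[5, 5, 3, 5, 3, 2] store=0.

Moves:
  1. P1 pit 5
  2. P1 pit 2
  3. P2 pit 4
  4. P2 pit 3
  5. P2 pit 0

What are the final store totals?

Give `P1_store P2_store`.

Move 1: P1 pit5 -> P1=[3,2,2,3,3,0](1) P2=[6,6,4,5,3,2](0)
Move 2: P1 pit2 -> P1=[3,2,0,4,4,0](1) P2=[6,6,4,5,3,2](0)
Move 3: P2 pit4 -> P1=[4,2,0,4,4,0](1) P2=[6,6,4,5,0,3](1)
Move 4: P2 pit3 -> P1=[5,3,0,4,4,0](1) P2=[6,6,4,0,1,4](2)
Move 5: P2 pit0 -> P1=[5,3,0,4,4,0](1) P2=[0,7,5,1,2,5](3)

Answer: 1 3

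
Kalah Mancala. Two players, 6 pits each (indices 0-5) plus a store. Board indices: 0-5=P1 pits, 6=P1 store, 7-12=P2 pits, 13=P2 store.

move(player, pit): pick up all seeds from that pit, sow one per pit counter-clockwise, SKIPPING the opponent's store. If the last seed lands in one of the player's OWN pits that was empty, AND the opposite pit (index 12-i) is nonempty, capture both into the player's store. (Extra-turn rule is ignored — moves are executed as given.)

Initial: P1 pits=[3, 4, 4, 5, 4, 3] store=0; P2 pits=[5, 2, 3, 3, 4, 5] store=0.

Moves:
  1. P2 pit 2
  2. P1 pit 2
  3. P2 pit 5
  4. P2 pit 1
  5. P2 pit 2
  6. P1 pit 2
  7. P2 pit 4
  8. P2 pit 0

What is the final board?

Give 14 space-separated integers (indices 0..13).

Move 1: P2 pit2 -> P1=[3,4,4,5,4,3](0) P2=[5,2,0,4,5,6](0)
Move 2: P1 pit2 -> P1=[3,4,0,6,5,4](1) P2=[5,2,0,4,5,6](0)
Move 3: P2 pit5 -> P1=[4,5,1,7,6,4](1) P2=[5,2,0,4,5,0](1)
Move 4: P2 pit1 -> P1=[4,5,1,7,6,4](1) P2=[5,0,1,5,5,0](1)
Move 5: P2 pit2 -> P1=[4,5,1,7,6,4](1) P2=[5,0,0,6,5,0](1)
Move 6: P1 pit2 -> P1=[4,5,0,8,6,4](1) P2=[5,0,0,6,5,0](1)
Move 7: P2 pit4 -> P1=[5,6,1,8,6,4](1) P2=[5,0,0,6,0,1](2)
Move 8: P2 pit0 -> P1=[5,6,1,8,6,4](1) P2=[0,1,1,7,1,2](2)

Answer: 5 6 1 8 6 4 1 0 1 1 7 1 2 2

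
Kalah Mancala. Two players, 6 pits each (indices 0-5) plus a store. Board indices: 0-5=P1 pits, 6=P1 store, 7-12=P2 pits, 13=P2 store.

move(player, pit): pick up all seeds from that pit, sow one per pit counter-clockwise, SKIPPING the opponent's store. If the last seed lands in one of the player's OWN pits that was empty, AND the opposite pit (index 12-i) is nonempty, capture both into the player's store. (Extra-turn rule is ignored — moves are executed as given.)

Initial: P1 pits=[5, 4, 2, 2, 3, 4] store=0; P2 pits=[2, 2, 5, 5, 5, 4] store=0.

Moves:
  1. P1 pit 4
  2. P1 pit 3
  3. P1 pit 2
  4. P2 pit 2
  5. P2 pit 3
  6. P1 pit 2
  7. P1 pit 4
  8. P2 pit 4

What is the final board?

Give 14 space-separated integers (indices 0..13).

Move 1: P1 pit4 -> P1=[5,4,2,2,0,5](1) P2=[3,2,5,5,5,4](0)
Move 2: P1 pit3 -> P1=[5,4,2,0,1,6](1) P2=[3,2,5,5,5,4](0)
Move 3: P1 pit2 -> P1=[5,4,0,1,2,6](1) P2=[3,2,5,5,5,4](0)
Move 4: P2 pit2 -> P1=[6,4,0,1,2,6](1) P2=[3,2,0,6,6,5](1)
Move 5: P2 pit3 -> P1=[7,5,1,1,2,6](1) P2=[3,2,0,0,7,6](2)
Move 6: P1 pit2 -> P1=[7,5,0,2,2,6](1) P2=[3,2,0,0,7,6](2)
Move 7: P1 pit4 -> P1=[7,5,0,2,0,7](2) P2=[3,2,0,0,7,6](2)
Move 8: P2 pit4 -> P1=[8,6,1,3,1,7](2) P2=[3,2,0,0,0,7](3)

Answer: 8 6 1 3 1 7 2 3 2 0 0 0 7 3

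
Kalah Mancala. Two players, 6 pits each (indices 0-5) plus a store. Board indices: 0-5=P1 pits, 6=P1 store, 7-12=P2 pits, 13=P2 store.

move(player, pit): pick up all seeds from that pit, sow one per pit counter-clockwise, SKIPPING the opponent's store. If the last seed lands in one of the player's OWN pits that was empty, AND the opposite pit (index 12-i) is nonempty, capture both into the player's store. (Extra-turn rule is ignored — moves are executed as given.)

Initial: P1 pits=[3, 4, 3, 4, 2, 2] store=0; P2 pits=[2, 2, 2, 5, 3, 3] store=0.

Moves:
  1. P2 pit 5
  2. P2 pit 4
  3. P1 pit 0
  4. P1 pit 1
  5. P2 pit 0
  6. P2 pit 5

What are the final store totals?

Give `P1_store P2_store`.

Move 1: P2 pit5 -> P1=[4,5,3,4,2,2](0) P2=[2,2,2,5,3,0](1)
Move 2: P2 pit4 -> P1=[5,5,3,4,2,2](0) P2=[2,2,2,5,0,1](2)
Move 3: P1 pit0 -> P1=[0,6,4,5,3,3](0) P2=[2,2,2,5,0,1](2)
Move 4: P1 pit1 -> P1=[0,0,5,6,4,4](1) P2=[3,2,2,5,0,1](2)
Move 5: P2 pit0 -> P1=[0,0,5,6,4,4](1) P2=[0,3,3,6,0,1](2)
Move 6: P2 pit5 -> P1=[0,0,5,6,4,4](1) P2=[0,3,3,6,0,0](3)

Answer: 1 3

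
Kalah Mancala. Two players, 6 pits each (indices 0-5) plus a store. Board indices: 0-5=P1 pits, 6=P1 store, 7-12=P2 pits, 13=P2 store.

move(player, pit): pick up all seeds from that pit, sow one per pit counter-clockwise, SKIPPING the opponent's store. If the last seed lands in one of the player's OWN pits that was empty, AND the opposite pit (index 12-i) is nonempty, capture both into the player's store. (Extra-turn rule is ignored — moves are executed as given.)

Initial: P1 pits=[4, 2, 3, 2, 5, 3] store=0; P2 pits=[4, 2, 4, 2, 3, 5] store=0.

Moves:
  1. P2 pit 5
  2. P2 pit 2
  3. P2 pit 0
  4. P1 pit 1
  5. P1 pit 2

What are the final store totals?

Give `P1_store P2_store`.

Answer: 1 2

Derivation:
Move 1: P2 pit5 -> P1=[5,3,4,3,5,3](0) P2=[4,2,4,2,3,0](1)
Move 2: P2 pit2 -> P1=[5,3,4,3,5,3](0) P2=[4,2,0,3,4,1](2)
Move 3: P2 pit0 -> P1=[5,3,4,3,5,3](0) P2=[0,3,1,4,5,1](2)
Move 4: P1 pit1 -> P1=[5,0,5,4,6,3](0) P2=[0,3,1,4,5,1](2)
Move 5: P1 pit2 -> P1=[5,0,0,5,7,4](1) P2=[1,3,1,4,5,1](2)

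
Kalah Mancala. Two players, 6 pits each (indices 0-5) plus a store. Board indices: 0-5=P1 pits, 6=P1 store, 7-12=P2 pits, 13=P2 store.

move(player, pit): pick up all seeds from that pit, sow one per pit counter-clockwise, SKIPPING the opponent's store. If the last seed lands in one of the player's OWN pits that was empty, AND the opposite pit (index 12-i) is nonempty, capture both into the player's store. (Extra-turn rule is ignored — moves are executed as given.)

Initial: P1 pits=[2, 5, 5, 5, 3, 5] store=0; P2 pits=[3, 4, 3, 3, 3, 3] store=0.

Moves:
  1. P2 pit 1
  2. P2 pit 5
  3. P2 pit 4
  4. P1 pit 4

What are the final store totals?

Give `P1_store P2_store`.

Move 1: P2 pit1 -> P1=[2,5,5,5,3,5](0) P2=[3,0,4,4,4,4](0)
Move 2: P2 pit5 -> P1=[3,6,6,5,3,5](0) P2=[3,0,4,4,4,0](1)
Move 3: P2 pit4 -> P1=[4,7,6,5,3,5](0) P2=[3,0,4,4,0,1](2)
Move 4: P1 pit4 -> P1=[4,7,6,5,0,6](1) P2=[4,0,4,4,0,1](2)

Answer: 1 2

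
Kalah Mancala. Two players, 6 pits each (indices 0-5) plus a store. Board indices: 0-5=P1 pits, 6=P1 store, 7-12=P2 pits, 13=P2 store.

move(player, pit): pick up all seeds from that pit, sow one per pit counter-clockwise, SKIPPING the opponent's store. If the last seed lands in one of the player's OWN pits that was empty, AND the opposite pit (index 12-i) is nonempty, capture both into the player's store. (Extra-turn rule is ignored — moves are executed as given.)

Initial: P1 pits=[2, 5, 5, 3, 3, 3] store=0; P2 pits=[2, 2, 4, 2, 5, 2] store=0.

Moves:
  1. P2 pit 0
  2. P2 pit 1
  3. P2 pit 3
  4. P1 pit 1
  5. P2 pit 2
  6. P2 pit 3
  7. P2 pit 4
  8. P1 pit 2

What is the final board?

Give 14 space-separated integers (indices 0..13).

Answer: 4 2 0 6 6 1 2 1 1 1 0 0 5 9

Derivation:
Move 1: P2 pit0 -> P1=[2,5,5,3,3,3](0) P2=[0,3,5,2,5,2](0)
Move 2: P2 pit1 -> P1=[2,5,5,3,3,3](0) P2=[0,0,6,3,6,2](0)
Move 3: P2 pit3 -> P1=[2,5,5,3,3,3](0) P2=[0,0,6,0,7,3](1)
Move 4: P1 pit1 -> P1=[2,0,6,4,4,4](1) P2=[0,0,6,0,7,3](1)
Move 5: P2 pit2 -> P1=[3,1,6,4,4,4](1) P2=[0,0,0,1,8,4](2)
Move 6: P2 pit3 -> P1=[3,1,6,4,4,4](1) P2=[0,0,0,0,9,4](2)
Move 7: P2 pit4 -> P1=[4,2,7,5,5,0](1) P2=[0,0,0,0,0,5](9)
Move 8: P1 pit2 -> P1=[4,2,0,6,6,1](2) P2=[1,1,1,0,0,5](9)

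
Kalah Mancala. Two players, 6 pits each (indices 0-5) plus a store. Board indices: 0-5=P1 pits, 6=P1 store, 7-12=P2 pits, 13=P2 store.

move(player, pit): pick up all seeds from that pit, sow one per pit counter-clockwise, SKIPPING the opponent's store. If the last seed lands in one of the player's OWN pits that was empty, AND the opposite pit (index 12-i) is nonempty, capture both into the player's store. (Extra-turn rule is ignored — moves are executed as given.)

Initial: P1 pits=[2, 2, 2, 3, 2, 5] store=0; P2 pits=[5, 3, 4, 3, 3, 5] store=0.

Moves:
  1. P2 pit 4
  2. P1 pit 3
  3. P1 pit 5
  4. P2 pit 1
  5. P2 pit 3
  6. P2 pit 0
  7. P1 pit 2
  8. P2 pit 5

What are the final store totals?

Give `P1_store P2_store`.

Answer: 2 4

Derivation:
Move 1: P2 pit4 -> P1=[3,2,2,3,2,5](0) P2=[5,3,4,3,0,6](1)
Move 2: P1 pit3 -> P1=[3,2,2,0,3,6](1) P2=[5,3,4,3,0,6](1)
Move 3: P1 pit5 -> P1=[3,2,2,0,3,0](2) P2=[6,4,5,4,1,6](1)
Move 4: P2 pit1 -> P1=[3,2,2,0,3,0](2) P2=[6,0,6,5,2,7](1)
Move 5: P2 pit3 -> P1=[4,3,2,0,3,0](2) P2=[6,0,6,0,3,8](2)
Move 6: P2 pit0 -> P1=[4,3,2,0,3,0](2) P2=[0,1,7,1,4,9](3)
Move 7: P1 pit2 -> P1=[4,3,0,1,4,0](2) P2=[0,1,7,1,4,9](3)
Move 8: P2 pit5 -> P1=[5,4,1,2,5,1](2) P2=[1,2,7,1,4,0](4)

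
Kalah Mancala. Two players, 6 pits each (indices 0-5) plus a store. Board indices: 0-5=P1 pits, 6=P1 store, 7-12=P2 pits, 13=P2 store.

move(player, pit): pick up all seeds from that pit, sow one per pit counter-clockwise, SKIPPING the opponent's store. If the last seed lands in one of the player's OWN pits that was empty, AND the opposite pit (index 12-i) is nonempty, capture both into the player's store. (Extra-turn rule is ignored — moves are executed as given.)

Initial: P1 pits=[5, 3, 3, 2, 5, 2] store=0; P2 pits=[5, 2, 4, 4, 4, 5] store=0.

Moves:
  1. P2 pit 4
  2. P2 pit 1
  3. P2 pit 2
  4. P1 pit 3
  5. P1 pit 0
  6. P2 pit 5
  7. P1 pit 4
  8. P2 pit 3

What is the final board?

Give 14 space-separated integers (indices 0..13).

Move 1: P2 pit4 -> P1=[6,4,3,2,5,2](0) P2=[5,2,4,4,0,6](1)
Move 2: P2 pit1 -> P1=[6,4,3,2,5,2](0) P2=[5,0,5,5,0,6](1)
Move 3: P2 pit2 -> P1=[7,4,3,2,5,2](0) P2=[5,0,0,6,1,7](2)
Move 4: P1 pit3 -> P1=[7,4,3,0,6,3](0) P2=[5,0,0,6,1,7](2)
Move 5: P1 pit0 -> P1=[0,5,4,1,7,4](1) P2=[6,0,0,6,1,7](2)
Move 6: P2 pit5 -> P1=[1,6,5,2,8,5](1) P2=[6,0,0,6,1,0](3)
Move 7: P1 pit4 -> P1=[1,6,5,2,0,6](2) P2=[7,1,1,7,2,1](3)
Move 8: P2 pit3 -> P1=[2,7,6,3,0,6](2) P2=[7,1,1,0,3,2](4)

Answer: 2 7 6 3 0 6 2 7 1 1 0 3 2 4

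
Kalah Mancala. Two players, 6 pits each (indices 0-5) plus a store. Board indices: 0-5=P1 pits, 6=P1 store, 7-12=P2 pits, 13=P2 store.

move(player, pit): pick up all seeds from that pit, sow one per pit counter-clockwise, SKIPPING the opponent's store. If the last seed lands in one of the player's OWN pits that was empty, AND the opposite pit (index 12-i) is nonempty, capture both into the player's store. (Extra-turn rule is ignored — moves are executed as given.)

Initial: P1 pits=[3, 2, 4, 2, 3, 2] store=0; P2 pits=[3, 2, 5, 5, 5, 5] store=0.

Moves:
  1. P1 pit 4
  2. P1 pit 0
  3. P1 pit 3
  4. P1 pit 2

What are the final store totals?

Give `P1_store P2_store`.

Move 1: P1 pit4 -> P1=[3,2,4,2,0,3](1) P2=[4,2,5,5,5,5](0)
Move 2: P1 pit0 -> P1=[0,3,5,3,0,3](1) P2=[4,2,5,5,5,5](0)
Move 3: P1 pit3 -> P1=[0,3,5,0,1,4](2) P2=[4,2,5,5,5,5](0)
Move 4: P1 pit2 -> P1=[0,3,0,1,2,5](3) P2=[5,2,5,5,5,5](0)

Answer: 3 0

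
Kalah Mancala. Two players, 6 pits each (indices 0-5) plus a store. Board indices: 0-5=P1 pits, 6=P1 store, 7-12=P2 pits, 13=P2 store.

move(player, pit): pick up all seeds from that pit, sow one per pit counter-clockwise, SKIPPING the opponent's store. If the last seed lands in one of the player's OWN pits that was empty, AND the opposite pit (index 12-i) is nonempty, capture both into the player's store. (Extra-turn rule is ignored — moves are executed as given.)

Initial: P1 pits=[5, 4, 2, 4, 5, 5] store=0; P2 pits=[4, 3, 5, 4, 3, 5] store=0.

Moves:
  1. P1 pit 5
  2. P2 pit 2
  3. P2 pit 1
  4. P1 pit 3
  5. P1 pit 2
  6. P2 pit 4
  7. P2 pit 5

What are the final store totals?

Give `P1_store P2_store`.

Answer: 2 3

Derivation:
Move 1: P1 pit5 -> P1=[5,4,2,4,5,0](1) P2=[5,4,6,5,3,5](0)
Move 2: P2 pit2 -> P1=[6,5,2,4,5,0](1) P2=[5,4,0,6,4,6](1)
Move 3: P2 pit1 -> P1=[6,5,2,4,5,0](1) P2=[5,0,1,7,5,7](1)
Move 4: P1 pit3 -> P1=[6,5,2,0,6,1](2) P2=[6,0,1,7,5,7](1)
Move 5: P1 pit2 -> P1=[6,5,0,1,7,1](2) P2=[6,0,1,7,5,7](1)
Move 6: P2 pit4 -> P1=[7,6,1,1,7,1](2) P2=[6,0,1,7,0,8](2)
Move 7: P2 pit5 -> P1=[8,7,2,2,8,2](2) P2=[7,0,1,7,0,0](3)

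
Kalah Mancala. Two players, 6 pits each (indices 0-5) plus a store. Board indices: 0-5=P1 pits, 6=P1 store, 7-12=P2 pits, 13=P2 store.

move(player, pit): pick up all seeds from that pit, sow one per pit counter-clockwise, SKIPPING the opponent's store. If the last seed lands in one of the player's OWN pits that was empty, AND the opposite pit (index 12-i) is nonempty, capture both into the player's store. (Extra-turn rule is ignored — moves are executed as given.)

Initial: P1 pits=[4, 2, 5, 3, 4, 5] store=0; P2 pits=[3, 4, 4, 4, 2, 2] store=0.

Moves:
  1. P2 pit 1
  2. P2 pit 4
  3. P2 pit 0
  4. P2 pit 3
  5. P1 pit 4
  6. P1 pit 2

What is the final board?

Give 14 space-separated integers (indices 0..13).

Move 1: P2 pit1 -> P1=[4,2,5,3,4,5](0) P2=[3,0,5,5,3,3](0)
Move 2: P2 pit4 -> P1=[5,2,5,3,4,5](0) P2=[3,0,5,5,0,4](1)
Move 3: P2 pit0 -> P1=[5,2,5,3,4,5](0) P2=[0,1,6,6,0,4](1)
Move 4: P2 pit3 -> P1=[6,3,6,3,4,5](0) P2=[0,1,6,0,1,5](2)
Move 5: P1 pit4 -> P1=[6,3,6,3,0,6](1) P2=[1,2,6,0,1,5](2)
Move 6: P1 pit2 -> P1=[6,3,0,4,1,7](2) P2=[2,3,6,0,1,5](2)

Answer: 6 3 0 4 1 7 2 2 3 6 0 1 5 2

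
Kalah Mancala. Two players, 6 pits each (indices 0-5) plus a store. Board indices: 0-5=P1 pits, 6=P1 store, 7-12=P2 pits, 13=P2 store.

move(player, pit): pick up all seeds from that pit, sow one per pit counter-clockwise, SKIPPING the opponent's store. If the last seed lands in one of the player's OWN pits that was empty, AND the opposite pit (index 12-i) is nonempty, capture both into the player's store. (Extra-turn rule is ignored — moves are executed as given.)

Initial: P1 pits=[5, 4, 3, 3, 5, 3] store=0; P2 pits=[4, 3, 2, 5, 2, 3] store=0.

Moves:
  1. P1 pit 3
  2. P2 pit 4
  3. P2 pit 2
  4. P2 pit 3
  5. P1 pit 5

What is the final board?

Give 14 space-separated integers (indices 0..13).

Move 1: P1 pit3 -> P1=[5,4,3,0,6,4](1) P2=[4,3,2,5,2,3](0)
Move 2: P2 pit4 -> P1=[5,4,3,0,6,4](1) P2=[4,3,2,5,0,4](1)
Move 3: P2 pit2 -> P1=[5,0,3,0,6,4](1) P2=[4,3,0,6,0,4](6)
Move 4: P2 pit3 -> P1=[6,1,4,0,6,4](1) P2=[4,3,0,0,1,5](7)
Move 5: P1 pit5 -> P1=[6,1,4,0,6,0](2) P2=[5,4,1,0,1,5](7)

Answer: 6 1 4 0 6 0 2 5 4 1 0 1 5 7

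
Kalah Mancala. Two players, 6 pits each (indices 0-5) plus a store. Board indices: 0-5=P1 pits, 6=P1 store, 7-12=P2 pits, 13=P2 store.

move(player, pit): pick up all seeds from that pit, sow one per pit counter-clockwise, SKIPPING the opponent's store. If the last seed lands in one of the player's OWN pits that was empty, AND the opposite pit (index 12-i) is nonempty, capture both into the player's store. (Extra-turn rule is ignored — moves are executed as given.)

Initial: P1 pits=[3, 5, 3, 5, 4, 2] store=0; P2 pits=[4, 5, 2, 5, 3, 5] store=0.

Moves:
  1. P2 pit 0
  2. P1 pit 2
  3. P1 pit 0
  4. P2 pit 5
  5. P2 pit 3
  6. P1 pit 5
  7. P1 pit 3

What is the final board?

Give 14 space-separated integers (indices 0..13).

Answer: 2 8 3 0 6 1 2 2 8 4 1 6 1 2

Derivation:
Move 1: P2 pit0 -> P1=[3,5,3,5,4,2](0) P2=[0,6,3,6,4,5](0)
Move 2: P1 pit2 -> P1=[3,5,0,6,5,3](0) P2=[0,6,3,6,4,5](0)
Move 3: P1 pit0 -> P1=[0,6,1,7,5,3](0) P2=[0,6,3,6,4,5](0)
Move 4: P2 pit5 -> P1=[1,7,2,8,5,3](0) P2=[0,6,3,6,4,0](1)
Move 5: P2 pit3 -> P1=[2,8,3,8,5,3](0) P2=[0,6,3,0,5,1](2)
Move 6: P1 pit5 -> P1=[2,8,3,8,5,0](1) P2=[1,7,3,0,5,1](2)
Move 7: P1 pit3 -> P1=[2,8,3,0,6,1](2) P2=[2,8,4,1,6,1](2)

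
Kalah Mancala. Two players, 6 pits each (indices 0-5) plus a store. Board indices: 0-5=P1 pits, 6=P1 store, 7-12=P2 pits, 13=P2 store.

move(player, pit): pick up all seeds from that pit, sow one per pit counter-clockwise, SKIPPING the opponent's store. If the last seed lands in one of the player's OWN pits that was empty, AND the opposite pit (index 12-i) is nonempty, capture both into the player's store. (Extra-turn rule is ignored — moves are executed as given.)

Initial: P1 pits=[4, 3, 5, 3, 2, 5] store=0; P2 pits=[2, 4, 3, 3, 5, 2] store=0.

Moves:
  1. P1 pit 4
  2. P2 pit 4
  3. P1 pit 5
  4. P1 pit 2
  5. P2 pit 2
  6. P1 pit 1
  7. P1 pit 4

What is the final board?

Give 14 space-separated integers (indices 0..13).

Move 1: P1 pit4 -> P1=[4,3,5,3,0,6](1) P2=[2,4,3,3,5,2](0)
Move 2: P2 pit4 -> P1=[5,4,6,3,0,6](1) P2=[2,4,3,3,0,3](1)
Move 3: P1 pit5 -> P1=[5,4,6,3,0,0](2) P2=[3,5,4,4,1,3](1)
Move 4: P1 pit2 -> P1=[5,4,0,4,1,1](3) P2=[4,6,4,4,1,3](1)
Move 5: P2 pit2 -> P1=[5,4,0,4,1,1](3) P2=[4,6,0,5,2,4](2)
Move 6: P1 pit1 -> P1=[5,0,1,5,2,2](3) P2=[4,6,0,5,2,4](2)
Move 7: P1 pit4 -> P1=[5,0,1,5,0,3](4) P2=[4,6,0,5,2,4](2)

Answer: 5 0 1 5 0 3 4 4 6 0 5 2 4 2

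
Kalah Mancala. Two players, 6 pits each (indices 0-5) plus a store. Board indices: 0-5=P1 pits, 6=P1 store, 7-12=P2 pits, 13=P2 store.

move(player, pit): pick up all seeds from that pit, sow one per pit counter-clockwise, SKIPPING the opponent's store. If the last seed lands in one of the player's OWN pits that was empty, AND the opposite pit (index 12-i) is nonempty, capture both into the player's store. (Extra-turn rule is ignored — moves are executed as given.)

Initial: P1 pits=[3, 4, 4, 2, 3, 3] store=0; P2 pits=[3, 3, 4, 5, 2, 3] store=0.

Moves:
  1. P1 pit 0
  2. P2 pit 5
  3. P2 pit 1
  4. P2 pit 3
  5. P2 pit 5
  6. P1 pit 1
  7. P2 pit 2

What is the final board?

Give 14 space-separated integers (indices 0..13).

Answer: 3 0 7 4 4 4 1 4 1 0 1 5 1 4

Derivation:
Move 1: P1 pit0 -> P1=[0,5,5,3,3,3](0) P2=[3,3,4,5,2,3](0)
Move 2: P2 pit5 -> P1=[1,6,5,3,3,3](0) P2=[3,3,4,5,2,0](1)
Move 3: P2 pit1 -> P1=[1,6,5,3,3,3](0) P2=[3,0,5,6,3,0](1)
Move 4: P2 pit3 -> P1=[2,7,6,3,3,3](0) P2=[3,0,5,0,4,1](2)
Move 5: P2 pit5 -> P1=[2,7,6,3,3,3](0) P2=[3,0,5,0,4,0](3)
Move 6: P1 pit1 -> P1=[2,0,7,4,4,4](1) P2=[4,1,5,0,4,0](3)
Move 7: P2 pit2 -> P1=[3,0,7,4,4,4](1) P2=[4,1,0,1,5,1](4)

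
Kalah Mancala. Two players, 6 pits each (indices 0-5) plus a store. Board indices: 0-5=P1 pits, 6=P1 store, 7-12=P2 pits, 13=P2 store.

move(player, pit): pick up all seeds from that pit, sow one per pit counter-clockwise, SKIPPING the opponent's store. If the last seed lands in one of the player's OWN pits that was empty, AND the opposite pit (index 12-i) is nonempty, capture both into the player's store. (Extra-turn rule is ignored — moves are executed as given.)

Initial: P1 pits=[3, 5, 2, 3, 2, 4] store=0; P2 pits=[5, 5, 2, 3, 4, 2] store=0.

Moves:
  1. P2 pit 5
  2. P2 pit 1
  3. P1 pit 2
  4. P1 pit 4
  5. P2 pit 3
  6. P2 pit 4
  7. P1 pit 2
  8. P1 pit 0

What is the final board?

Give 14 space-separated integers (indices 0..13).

Move 1: P2 pit5 -> P1=[4,5,2,3,2,4](0) P2=[5,5,2,3,4,0](1)
Move 2: P2 pit1 -> P1=[4,5,2,3,2,4](0) P2=[5,0,3,4,5,1](2)
Move 3: P1 pit2 -> P1=[4,5,0,4,3,4](0) P2=[5,0,3,4,5,1](2)
Move 4: P1 pit4 -> P1=[4,5,0,4,0,5](1) P2=[6,0,3,4,5,1](2)
Move 5: P2 pit3 -> P1=[5,5,0,4,0,5](1) P2=[6,0,3,0,6,2](3)
Move 6: P2 pit4 -> P1=[6,6,1,5,0,5](1) P2=[6,0,3,0,0,3](4)
Move 7: P1 pit2 -> P1=[6,6,0,6,0,5](1) P2=[6,0,3,0,0,3](4)
Move 8: P1 pit0 -> P1=[0,7,1,7,1,6](2) P2=[6,0,3,0,0,3](4)

Answer: 0 7 1 7 1 6 2 6 0 3 0 0 3 4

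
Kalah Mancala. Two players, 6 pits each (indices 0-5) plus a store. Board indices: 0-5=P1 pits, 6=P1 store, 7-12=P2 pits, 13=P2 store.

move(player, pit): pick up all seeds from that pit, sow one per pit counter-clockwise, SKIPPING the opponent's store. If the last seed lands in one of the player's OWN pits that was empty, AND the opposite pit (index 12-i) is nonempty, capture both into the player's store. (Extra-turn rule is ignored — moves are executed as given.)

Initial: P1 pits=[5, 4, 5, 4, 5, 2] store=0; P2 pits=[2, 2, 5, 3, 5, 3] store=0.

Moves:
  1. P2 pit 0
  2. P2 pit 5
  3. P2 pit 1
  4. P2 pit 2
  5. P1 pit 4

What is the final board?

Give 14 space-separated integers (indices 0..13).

Answer: 7 6 6 4 0 3 1 1 1 1 5 7 1 2

Derivation:
Move 1: P2 pit0 -> P1=[5,4,5,4,5,2](0) P2=[0,3,6,3,5,3](0)
Move 2: P2 pit5 -> P1=[6,5,5,4,5,2](0) P2=[0,3,6,3,5,0](1)
Move 3: P2 pit1 -> P1=[6,5,5,4,5,2](0) P2=[0,0,7,4,6,0](1)
Move 4: P2 pit2 -> P1=[7,6,6,4,5,2](0) P2=[0,0,0,5,7,1](2)
Move 5: P1 pit4 -> P1=[7,6,6,4,0,3](1) P2=[1,1,1,5,7,1](2)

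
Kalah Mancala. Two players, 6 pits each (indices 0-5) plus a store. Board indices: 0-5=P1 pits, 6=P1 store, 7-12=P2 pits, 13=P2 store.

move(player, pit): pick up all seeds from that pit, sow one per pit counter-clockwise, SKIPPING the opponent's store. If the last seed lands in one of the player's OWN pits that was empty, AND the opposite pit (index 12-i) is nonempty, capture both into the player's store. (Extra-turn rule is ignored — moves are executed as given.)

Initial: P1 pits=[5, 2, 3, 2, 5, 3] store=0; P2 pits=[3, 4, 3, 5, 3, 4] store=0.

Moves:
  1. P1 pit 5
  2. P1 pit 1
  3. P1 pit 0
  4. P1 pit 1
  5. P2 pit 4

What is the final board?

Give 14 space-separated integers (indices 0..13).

Move 1: P1 pit5 -> P1=[5,2,3,2,5,0](1) P2=[4,5,3,5,3,4](0)
Move 2: P1 pit1 -> P1=[5,0,4,3,5,0](1) P2=[4,5,3,5,3,4](0)
Move 3: P1 pit0 -> P1=[0,1,5,4,6,0](6) P2=[0,5,3,5,3,4](0)
Move 4: P1 pit1 -> P1=[0,0,6,4,6,0](6) P2=[0,5,3,5,3,4](0)
Move 5: P2 pit4 -> P1=[1,0,6,4,6,0](6) P2=[0,5,3,5,0,5](1)

Answer: 1 0 6 4 6 0 6 0 5 3 5 0 5 1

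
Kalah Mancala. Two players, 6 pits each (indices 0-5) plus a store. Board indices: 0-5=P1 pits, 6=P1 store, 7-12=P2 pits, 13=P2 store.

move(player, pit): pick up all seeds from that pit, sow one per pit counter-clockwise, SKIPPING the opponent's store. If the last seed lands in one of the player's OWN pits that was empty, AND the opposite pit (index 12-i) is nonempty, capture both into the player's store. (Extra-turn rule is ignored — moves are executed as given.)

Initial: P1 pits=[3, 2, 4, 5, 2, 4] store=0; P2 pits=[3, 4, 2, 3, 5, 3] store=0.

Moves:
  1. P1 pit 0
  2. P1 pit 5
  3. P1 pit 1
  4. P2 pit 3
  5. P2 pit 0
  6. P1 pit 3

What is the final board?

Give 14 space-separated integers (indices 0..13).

Move 1: P1 pit0 -> P1=[0,3,5,6,2,4](0) P2=[3,4,2,3,5,3](0)
Move 2: P1 pit5 -> P1=[0,3,5,6,2,0](1) P2=[4,5,3,3,5,3](0)
Move 3: P1 pit1 -> P1=[0,0,6,7,3,0](1) P2=[4,5,3,3,5,3](0)
Move 4: P2 pit3 -> P1=[0,0,6,7,3,0](1) P2=[4,5,3,0,6,4](1)
Move 5: P2 pit0 -> P1=[0,0,6,7,3,0](1) P2=[0,6,4,1,7,4](1)
Move 6: P1 pit3 -> P1=[0,0,6,0,4,1](2) P2=[1,7,5,2,7,4](1)

Answer: 0 0 6 0 4 1 2 1 7 5 2 7 4 1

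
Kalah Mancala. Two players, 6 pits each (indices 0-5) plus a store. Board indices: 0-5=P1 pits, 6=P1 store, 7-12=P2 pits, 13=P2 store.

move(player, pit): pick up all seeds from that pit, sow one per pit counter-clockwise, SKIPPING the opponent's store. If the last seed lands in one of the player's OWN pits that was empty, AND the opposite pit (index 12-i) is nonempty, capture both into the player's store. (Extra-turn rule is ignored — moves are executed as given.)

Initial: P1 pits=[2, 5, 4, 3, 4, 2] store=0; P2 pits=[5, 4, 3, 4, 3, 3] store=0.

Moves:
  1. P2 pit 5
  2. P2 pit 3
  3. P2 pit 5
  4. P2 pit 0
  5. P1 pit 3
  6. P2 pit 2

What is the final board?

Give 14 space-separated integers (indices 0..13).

Move 1: P2 pit5 -> P1=[3,6,4,3,4,2](0) P2=[5,4,3,4,3,0](1)
Move 2: P2 pit3 -> P1=[4,6,4,3,4,2](0) P2=[5,4,3,0,4,1](2)
Move 3: P2 pit5 -> P1=[4,6,4,3,4,2](0) P2=[5,4,3,0,4,0](3)
Move 4: P2 pit0 -> P1=[0,6,4,3,4,2](0) P2=[0,5,4,1,5,0](8)
Move 5: P1 pit3 -> P1=[0,6,4,0,5,3](1) P2=[0,5,4,1,5,0](8)
Move 6: P2 pit2 -> P1=[0,6,4,0,5,3](1) P2=[0,5,0,2,6,1](9)

Answer: 0 6 4 0 5 3 1 0 5 0 2 6 1 9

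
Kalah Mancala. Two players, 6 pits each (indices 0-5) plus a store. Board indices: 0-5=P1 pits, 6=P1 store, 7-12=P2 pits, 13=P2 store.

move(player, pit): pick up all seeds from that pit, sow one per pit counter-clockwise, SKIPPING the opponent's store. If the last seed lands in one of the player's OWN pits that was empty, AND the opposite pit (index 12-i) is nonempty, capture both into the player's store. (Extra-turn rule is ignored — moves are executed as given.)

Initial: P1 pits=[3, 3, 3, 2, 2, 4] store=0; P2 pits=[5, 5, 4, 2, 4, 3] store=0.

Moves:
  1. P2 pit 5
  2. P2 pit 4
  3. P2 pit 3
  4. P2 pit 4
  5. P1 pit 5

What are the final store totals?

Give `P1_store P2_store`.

Answer: 1 2

Derivation:
Move 1: P2 pit5 -> P1=[4,4,3,2,2,4](0) P2=[5,5,4,2,4,0](1)
Move 2: P2 pit4 -> P1=[5,5,3,2,2,4](0) P2=[5,5,4,2,0,1](2)
Move 3: P2 pit3 -> P1=[5,5,3,2,2,4](0) P2=[5,5,4,0,1,2](2)
Move 4: P2 pit4 -> P1=[5,5,3,2,2,4](0) P2=[5,5,4,0,0,3](2)
Move 5: P1 pit5 -> P1=[5,5,3,2,2,0](1) P2=[6,6,5,0,0,3](2)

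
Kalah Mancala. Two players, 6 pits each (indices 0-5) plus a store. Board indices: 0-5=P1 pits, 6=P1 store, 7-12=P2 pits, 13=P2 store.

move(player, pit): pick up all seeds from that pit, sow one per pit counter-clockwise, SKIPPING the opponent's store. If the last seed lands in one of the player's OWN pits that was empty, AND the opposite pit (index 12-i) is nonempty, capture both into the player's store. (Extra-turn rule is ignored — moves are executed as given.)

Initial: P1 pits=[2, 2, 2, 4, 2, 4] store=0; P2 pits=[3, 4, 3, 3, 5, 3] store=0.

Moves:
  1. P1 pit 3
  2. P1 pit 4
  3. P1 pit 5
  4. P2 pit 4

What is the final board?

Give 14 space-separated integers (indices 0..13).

Answer: 3 3 3 1 0 0 3 6 5 4 4 0 4 1

Derivation:
Move 1: P1 pit3 -> P1=[2,2,2,0,3,5](1) P2=[4,4,3,3,5,3](0)
Move 2: P1 pit4 -> P1=[2,2,2,0,0,6](2) P2=[5,4,3,3,5,3](0)
Move 3: P1 pit5 -> P1=[2,2,2,0,0,0](3) P2=[6,5,4,4,6,3](0)
Move 4: P2 pit4 -> P1=[3,3,3,1,0,0](3) P2=[6,5,4,4,0,4](1)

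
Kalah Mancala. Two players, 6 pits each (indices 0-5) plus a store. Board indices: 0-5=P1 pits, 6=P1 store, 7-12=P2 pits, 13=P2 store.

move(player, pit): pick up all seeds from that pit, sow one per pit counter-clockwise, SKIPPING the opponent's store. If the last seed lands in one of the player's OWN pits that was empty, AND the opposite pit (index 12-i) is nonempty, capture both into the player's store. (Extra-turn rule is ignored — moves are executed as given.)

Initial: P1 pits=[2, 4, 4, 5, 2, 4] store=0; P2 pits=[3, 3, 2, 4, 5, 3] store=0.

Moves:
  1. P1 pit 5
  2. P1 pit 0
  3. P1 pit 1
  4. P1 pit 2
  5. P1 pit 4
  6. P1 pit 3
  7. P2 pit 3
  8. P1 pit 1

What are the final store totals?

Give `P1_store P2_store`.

Answer: 5 1

Derivation:
Move 1: P1 pit5 -> P1=[2,4,4,5,2,0](1) P2=[4,4,3,4,5,3](0)
Move 2: P1 pit0 -> P1=[0,5,5,5,2,0](1) P2=[4,4,3,4,5,3](0)
Move 3: P1 pit1 -> P1=[0,0,6,6,3,1](2) P2=[4,4,3,4,5,3](0)
Move 4: P1 pit2 -> P1=[0,0,0,7,4,2](3) P2=[5,5,3,4,5,3](0)
Move 5: P1 pit4 -> P1=[0,0,0,7,0,3](4) P2=[6,6,3,4,5,3](0)
Move 6: P1 pit3 -> P1=[0,0,0,0,1,4](5) P2=[7,7,4,5,5,3](0)
Move 7: P2 pit3 -> P1=[1,1,0,0,1,4](5) P2=[7,7,4,0,6,4](1)
Move 8: P1 pit1 -> P1=[1,0,1,0,1,4](5) P2=[7,7,4,0,6,4](1)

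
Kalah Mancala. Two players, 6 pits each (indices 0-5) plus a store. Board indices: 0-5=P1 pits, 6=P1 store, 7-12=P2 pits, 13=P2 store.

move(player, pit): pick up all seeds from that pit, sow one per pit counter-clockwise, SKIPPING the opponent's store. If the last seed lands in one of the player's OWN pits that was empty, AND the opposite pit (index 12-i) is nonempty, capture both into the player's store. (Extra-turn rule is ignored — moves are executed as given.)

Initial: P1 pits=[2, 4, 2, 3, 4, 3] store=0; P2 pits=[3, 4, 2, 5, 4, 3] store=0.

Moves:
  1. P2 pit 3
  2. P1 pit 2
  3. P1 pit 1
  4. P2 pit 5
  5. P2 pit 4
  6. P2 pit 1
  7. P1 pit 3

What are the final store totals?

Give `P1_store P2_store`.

Answer: 2 3

Derivation:
Move 1: P2 pit3 -> P1=[3,5,2,3,4,3](0) P2=[3,4,2,0,5,4](1)
Move 2: P1 pit2 -> P1=[3,5,0,4,5,3](0) P2=[3,4,2,0,5,4](1)
Move 3: P1 pit1 -> P1=[3,0,1,5,6,4](1) P2=[3,4,2,0,5,4](1)
Move 4: P2 pit5 -> P1=[4,1,2,5,6,4](1) P2=[3,4,2,0,5,0](2)
Move 5: P2 pit4 -> P1=[5,2,3,5,6,4](1) P2=[3,4,2,0,0,1](3)
Move 6: P2 pit1 -> P1=[5,2,3,5,6,4](1) P2=[3,0,3,1,1,2](3)
Move 7: P1 pit3 -> P1=[5,2,3,0,7,5](2) P2=[4,1,3,1,1,2](3)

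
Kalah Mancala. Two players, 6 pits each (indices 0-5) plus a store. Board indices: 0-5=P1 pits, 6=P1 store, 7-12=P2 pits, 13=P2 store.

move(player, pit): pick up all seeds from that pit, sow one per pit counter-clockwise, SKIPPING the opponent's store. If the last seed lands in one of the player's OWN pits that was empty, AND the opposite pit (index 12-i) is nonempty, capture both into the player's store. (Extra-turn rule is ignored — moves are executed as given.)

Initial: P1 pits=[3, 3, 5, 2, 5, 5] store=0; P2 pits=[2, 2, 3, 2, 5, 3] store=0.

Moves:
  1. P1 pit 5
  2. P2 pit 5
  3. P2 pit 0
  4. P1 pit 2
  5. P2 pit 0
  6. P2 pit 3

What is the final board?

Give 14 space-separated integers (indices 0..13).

Answer: 5 4 0 3 6 1 2 0 5 5 0 6 1 2

Derivation:
Move 1: P1 pit5 -> P1=[3,3,5,2,5,0](1) P2=[3,3,4,3,5,3](0)
Move 2: P2 pit5 -> P1=[4,4,5,2,5,0](1) P2=[3,3,4,3,5,0](1)
Move 3: P2 pit0 -> P1=[4,4,5,2,5,0](1) P2=[0,4,5,4,5,0](1)
Move 4: P1 pit2 -> P1=[4,4,0,3,6,1](2) P2=[1,4,5,4,5,0](1)
Move 5: P2 pit0 -> P1=[4,4,0,3,6,1](2) P2=[0,5,5,4,5,0](1)
Move 6: P2 pit3 -> P1=[5,4,0,3,6,1](2) P2=[0,5,5,0,6,1](2)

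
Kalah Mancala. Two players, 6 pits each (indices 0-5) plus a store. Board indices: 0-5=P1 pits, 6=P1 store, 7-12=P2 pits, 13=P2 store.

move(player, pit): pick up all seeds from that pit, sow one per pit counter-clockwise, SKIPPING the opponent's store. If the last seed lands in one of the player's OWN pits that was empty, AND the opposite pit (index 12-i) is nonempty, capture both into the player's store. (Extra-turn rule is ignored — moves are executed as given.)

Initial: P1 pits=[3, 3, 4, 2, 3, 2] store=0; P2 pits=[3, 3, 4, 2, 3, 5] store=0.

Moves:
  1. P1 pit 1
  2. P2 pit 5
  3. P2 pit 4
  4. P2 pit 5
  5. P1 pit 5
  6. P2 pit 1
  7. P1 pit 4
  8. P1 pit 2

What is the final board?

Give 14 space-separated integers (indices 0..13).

Answer: 5 0 0 5 1 2 3 6 2 5 3 0 0 5

Derivation:
Move 1: P1 pit1 -> P1=[3,0,5,3,4,2](0) P2=[3,3,4,2,3,5](0)
Move 2: P2 pit5 -> P1=[4,1,6,4,4,2](0) P2=[3,3,4,2,3,0](1)
Move 3: P2 pit4 -> P1=[5,1,6,4,4,2](0) P2=[3,3,4,2,0,1](2)
Move 4: P2 pit5 -> P1=[5,1,6,4,4,2](0) P2=[3,3,4,2,0,0](3)
Move 5: P1 pit5 -> P1=[5,1,6,4,4,0](1) P2=[4,3,4,2,0,0](3)
Move 6: P2 pit1 -> P1=[5,0,6,4,4,0](1) P2=[4,0,5,3,0,0](5)
Move 7: P1 pit4 -> P1=[5,0,6,4,0,1](2) P2=[5,1,5,3,0,0](5)
Move 8: P1 pit2 -> P1=[5,0,0,5,1,2](3) P2=[6,2,5,3,0,0](5)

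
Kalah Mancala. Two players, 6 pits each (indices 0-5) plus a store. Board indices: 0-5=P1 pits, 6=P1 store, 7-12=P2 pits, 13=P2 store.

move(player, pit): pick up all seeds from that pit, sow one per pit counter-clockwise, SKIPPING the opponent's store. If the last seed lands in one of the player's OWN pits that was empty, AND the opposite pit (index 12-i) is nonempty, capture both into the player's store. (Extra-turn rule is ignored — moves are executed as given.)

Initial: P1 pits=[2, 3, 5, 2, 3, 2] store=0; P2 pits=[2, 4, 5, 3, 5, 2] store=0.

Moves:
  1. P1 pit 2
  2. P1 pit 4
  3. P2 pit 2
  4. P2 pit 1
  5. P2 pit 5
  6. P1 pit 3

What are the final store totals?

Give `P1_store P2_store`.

Move 1: P1 pit2 -> P1=[2,3,0,3,4,3](1) P2=[3,4,5,3,5,2](0)
Move 2: P1 pit4 -> P1=[2,3,0,3,0,4](2) P2=[4,5,5,3,5,2](0)
Move 3: P2 pit2 -> P1=[3,3,0,3,0,4](2) P2=[4,5,0,4,6,3](1)
Move 4: P2 pit1 -> P1=[3,3,0,3,0,4](2) P2=[4,0,1,5,7,4](2)
Move 5: P2 pit5 -> P1=[4,4,1,3,0,4](2) P2=[4,0,1,5,7,0](3)
Move 6: P1 pit3 -> P1=[4,4,1,0,1,5](3) P2=[4,0,1,5,7,0](3)

Answer: 3 3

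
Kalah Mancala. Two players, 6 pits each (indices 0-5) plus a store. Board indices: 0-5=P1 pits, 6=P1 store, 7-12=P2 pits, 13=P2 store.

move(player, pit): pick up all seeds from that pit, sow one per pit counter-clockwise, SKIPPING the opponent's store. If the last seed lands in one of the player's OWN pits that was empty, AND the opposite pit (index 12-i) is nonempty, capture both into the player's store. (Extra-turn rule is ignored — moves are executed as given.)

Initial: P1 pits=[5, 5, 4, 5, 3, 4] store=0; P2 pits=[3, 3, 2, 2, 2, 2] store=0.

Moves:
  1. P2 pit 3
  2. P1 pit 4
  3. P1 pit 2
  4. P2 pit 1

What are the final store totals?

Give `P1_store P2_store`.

Answer: 2 0

Derivation:
Move 1: P2 pit3 -> P1=[5,5,4,5,3,4](0) P2=[3,3,2,0,3,3](0)
Move 2: P1 pit4 -> P1=[5,5,4,5,0,5](1) P2=[4,3,2,0,3,3](0)
Move 3: P1 pit2 -> P1=[5,5,0,6,1,6](2) P2=[4,3,2,0,3,3](0)
Move 4: P2 pit1 -> P1=[5,5,0,6,1,6](2) P2=[4,0,3,1,4,3](0)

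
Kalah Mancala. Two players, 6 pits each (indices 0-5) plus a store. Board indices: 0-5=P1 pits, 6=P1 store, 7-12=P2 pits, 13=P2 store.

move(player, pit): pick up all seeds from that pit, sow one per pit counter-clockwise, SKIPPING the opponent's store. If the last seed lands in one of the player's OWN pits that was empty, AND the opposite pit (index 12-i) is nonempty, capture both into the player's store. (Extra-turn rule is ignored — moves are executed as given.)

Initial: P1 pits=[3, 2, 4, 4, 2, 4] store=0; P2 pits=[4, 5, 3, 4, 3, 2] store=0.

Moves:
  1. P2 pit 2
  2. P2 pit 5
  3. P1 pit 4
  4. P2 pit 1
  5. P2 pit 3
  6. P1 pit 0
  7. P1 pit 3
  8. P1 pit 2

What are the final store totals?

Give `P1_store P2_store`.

Answer: 3 3

Derivation:
Move 1: P2 pit2 -> P1=[3,2,4,4,2,4](0) P2=[4,5,0,5,4,3](0)
Move 2: P2 pit5 -> P1=[4,3,4,4,2,4](0) P2=[4,5,0,5,4,0](1)
Move 3: P1 pit4 -> P1=[4,3,4,4,0,5](1) P2=[4,5,0,5,4,0](1)
Move 4: P2 pit1 -> P1=[4,3,4,4,0,5](1) P2=[4,0,1,6,5,1](2)
Move 5: P2 pit3 -> P1=[5,4,5,4,0,5](1) P2=[4,0,1,0,6,2](3)
Move 6: P1 pit0 -> P1=[0,5,6,5,1,6](1) P2=[4,0,1,0,6,2](3)
Move 7: P1 pit3 -> P1=[0,5,6,0,2,7](2) P2=[5,1,1,0,6,2](3)
Move 8: P1 pit2 -> P1=[0,5,0,1,3,8](3) P2=[6,2,1,0,6,2](3)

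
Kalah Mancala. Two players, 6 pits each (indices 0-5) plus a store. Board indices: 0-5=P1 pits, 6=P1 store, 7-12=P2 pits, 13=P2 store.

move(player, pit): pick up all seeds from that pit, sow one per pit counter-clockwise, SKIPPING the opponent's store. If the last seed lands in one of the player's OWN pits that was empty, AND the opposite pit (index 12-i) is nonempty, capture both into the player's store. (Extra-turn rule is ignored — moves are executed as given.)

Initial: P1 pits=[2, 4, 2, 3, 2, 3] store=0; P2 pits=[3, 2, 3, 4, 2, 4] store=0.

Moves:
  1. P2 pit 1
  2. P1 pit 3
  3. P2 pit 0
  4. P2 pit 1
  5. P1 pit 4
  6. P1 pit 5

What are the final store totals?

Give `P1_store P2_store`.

Move 1: P2 pit1 -> P1=[2,4,2,3,2,3](0) P2=[3,0,4,5,2,4](0)
Move 2: P1 pit3 -> P1=[2,4,2,0,3,4](1) P2=[3,0,4,5,2,4](0)
Move 3: P2 pit0 -> P1=[2,4,2,0,3,4](1) P2=[0,1,5,6,2,4](0)
Move 4: P2 pit1 -> P1=[2,4,2,0,3,4](1) P2=[0,0,6,6,2,4](0)
Move 5: P1 pit4 -> P1=[2,4,2,0,0,5](2) P2=[1,0,6,6,2,4](0)
Move 6: P1 pit5 -> P1=[2,4,2,0,0,0](3) P2=[2,1,7,7,2,4](0)

Answer: 3 0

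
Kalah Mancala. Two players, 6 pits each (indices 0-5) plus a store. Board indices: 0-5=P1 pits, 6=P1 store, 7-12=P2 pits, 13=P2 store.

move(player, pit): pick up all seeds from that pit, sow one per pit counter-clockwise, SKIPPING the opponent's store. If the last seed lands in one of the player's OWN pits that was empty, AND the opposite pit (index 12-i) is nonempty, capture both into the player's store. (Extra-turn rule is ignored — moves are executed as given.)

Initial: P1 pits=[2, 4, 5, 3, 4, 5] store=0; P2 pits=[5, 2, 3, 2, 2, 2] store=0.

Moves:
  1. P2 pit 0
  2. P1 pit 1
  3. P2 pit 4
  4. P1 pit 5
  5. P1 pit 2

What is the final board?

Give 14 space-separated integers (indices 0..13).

Answer: 3 0 0 5 6 1 2 2 5 5 4 1 4 1

Derivation:
Move 1: P2 pit0 -> P1=[2,4,5,3,4,5](0) P2=[0,3,4,3,3,3](0)
Move 2: P1 pit1 -> P1=[2,0,6,4,5,6](0) P2=[0,3,4,3,3,3](0)
Move 3: P2 pit4 -> P1=[3,0,6,4,5,6](0) P2=[0,3,4,3,0,4](1)
Move 4: P1 pit5 -> P1=[3,0,6,4,5,0](1) P2=[1,4,5,4,1,4](1)
Move 5: P1 pit2 -> P1=[3,0,0,5,6,1](2) P2=[2,5,5,4,1,4](1)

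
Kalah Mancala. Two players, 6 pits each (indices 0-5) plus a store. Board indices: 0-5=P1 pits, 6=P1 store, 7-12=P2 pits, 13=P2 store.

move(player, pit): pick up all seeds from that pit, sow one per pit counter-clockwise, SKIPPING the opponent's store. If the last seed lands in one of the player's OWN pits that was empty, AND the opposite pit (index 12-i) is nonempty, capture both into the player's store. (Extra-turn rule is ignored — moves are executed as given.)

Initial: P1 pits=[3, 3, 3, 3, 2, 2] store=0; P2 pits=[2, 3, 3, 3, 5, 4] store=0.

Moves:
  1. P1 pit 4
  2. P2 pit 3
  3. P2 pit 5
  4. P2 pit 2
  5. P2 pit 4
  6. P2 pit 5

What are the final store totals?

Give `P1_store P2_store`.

Answer: 1 9

Derivation:
Move 1: P1 pit4 -> P1=[3,3,3,3,0,3](1) P2=[2,3,3,3,5,4](0)
Move 2: P2 pit3 -> P1=[3,3,3,3,0,3](1) P2=[2,3,3,0,6,5](1)
Move 3: P2 pit5 -> P1=[4,4,4,4,0,3](1) P2=[2,3,3,0,6,0](2)
Move 4: P2 pit2 -> P1=[0,4,4,4,0,3](1) P2=[2,3,0,1,7,0](7)
Move 5: P2 pit4 -> P1=[1,5,5,5,1,3](1) P2=[2,3,0,1,0,1](8)
Move 6: P2 pit5 -> P1=[1,5,5,5,1,3](1) P2=[2,3,0,1,0,0](9)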